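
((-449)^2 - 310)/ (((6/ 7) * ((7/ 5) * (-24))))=-335485/ 48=-6989.27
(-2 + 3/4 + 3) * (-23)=-161/4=-40.25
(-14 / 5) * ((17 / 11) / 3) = -238 / 165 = -1.44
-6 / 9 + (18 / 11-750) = -24718 / 33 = -749.03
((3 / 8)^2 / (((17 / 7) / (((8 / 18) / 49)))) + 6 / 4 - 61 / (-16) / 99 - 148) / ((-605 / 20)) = 4.84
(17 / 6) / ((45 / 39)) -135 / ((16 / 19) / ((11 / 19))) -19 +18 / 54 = -78497 / 720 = -109.02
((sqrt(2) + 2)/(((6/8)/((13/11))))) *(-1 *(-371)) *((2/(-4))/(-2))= 4823 *sqrt(2)/33 + 9646/33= 498.99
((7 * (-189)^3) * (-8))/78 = 63011844/13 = 4847064.92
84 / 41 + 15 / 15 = 125 / 41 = 3.05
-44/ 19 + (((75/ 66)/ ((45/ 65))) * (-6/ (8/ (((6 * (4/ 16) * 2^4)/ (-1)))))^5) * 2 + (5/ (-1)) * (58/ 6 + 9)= 3889300828/ 627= 6203031.62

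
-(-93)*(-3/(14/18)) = -2511/7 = -358.71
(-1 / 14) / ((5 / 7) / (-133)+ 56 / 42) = -399 / 7418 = -0.05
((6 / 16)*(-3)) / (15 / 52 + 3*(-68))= 13 / 2354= 0.01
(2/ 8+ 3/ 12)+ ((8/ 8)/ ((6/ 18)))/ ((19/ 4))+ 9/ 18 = 31/ 19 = 1.63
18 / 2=9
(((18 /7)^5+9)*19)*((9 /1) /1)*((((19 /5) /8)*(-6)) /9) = -2210219973 /336140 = -6575.30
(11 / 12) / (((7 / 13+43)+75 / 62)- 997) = -4433 / 4605090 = -0.00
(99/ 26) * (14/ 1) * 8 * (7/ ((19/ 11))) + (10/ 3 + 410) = 1586944/ 741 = 2141.62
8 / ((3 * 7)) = 8 / 21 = 0.38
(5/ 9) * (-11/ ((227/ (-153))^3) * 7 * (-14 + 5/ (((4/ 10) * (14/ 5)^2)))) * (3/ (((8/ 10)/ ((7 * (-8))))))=1596577487175/ 46788332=34123.41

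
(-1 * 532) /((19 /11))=-308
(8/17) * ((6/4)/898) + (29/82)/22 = 232181/13769932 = 0.02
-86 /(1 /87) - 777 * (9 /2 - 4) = -15741 /2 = -7870.50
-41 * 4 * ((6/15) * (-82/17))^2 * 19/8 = -1449.96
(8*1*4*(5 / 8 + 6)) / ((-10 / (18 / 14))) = -954 / 35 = -27.26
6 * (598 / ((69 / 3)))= 156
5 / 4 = 1.25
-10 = -10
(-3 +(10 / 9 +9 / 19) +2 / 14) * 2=-3046 / 1197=-2.54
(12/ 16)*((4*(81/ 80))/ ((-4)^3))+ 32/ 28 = 39259/ 35840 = 1.10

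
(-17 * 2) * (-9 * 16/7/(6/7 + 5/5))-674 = -297.38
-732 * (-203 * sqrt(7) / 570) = 24766 * sqrt(7) / 95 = 689.73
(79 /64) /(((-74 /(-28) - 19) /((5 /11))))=-2765 /80608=-0.03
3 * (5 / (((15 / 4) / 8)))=32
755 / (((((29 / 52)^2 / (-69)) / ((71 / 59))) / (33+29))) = -620087201760 / 49619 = -12496970.95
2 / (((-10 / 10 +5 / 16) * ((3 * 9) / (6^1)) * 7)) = -64 / 693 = -0.09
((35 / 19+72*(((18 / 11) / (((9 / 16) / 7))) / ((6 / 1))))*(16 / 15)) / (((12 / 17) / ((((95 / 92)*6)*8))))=13996304 / 759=18440.45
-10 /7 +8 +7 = 95 /7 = 13.57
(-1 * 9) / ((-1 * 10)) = 9 / 10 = 0.90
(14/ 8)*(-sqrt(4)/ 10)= -7/ 20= -0.35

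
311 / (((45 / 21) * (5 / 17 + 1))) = 37009 / 330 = 112.15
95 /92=1.03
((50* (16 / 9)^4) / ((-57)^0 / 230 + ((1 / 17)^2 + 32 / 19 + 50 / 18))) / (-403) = -4138369024000 / 14925954004533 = -0.28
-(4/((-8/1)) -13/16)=21/16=1.31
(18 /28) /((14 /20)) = 45 /49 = 0.92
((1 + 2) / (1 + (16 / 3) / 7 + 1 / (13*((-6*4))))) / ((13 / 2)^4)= 8064 / 8438677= 0.00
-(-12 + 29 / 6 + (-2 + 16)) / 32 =-0.21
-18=-18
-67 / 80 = -0.84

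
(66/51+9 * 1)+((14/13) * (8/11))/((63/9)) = 25297/2431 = 10.41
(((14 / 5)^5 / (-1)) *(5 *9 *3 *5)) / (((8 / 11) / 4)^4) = -13287849498 / 125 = -106302795.98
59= 59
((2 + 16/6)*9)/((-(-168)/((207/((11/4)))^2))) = 1416.50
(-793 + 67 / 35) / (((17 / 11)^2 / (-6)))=20101488 / 10115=1987.29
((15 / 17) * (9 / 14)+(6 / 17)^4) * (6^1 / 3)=681399 / 584647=1.17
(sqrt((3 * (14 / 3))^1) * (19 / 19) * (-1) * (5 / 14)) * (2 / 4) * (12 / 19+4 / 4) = -155 * sqrt(14) / 532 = -1.09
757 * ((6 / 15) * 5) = 1514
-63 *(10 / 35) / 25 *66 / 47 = -1188 / 1175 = -1.01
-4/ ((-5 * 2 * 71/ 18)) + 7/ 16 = 3061/ 5680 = 0.54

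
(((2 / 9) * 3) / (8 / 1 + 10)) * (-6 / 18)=-1 / 81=-0.01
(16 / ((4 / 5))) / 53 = 0.38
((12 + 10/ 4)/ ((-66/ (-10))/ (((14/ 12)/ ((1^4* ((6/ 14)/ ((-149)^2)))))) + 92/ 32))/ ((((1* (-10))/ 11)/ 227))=-157548819274/ 125107387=-1259.31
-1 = -1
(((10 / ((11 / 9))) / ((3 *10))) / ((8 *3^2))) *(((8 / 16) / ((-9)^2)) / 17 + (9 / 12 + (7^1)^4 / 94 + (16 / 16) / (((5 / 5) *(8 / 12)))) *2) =899359 / 4271454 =0.21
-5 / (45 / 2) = -2 / 9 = -0.22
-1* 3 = -3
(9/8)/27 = 1/24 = 0.04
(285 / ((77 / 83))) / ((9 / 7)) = 7885 / 33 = 238.94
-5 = -5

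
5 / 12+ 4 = 53 / 12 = 4.42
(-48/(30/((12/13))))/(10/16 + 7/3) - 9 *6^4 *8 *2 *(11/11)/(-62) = 430563456/143065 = 3009.57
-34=-34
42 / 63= 2 / 3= 0.67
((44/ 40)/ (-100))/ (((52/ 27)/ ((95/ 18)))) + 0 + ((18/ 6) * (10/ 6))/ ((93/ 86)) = 8885689/ 1934400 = 4.59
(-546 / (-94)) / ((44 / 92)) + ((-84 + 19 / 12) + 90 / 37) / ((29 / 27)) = -138292521 / 2218964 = -62.32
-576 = -576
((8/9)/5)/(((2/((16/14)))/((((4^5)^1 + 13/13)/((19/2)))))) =13120/1197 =10.96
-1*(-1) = 1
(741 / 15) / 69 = 247 / 345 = 0.72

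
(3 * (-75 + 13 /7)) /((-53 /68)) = 104448 /371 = 281.53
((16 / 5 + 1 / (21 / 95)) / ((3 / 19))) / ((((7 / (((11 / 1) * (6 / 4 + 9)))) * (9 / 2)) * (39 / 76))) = 12881924 / 36855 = 349.53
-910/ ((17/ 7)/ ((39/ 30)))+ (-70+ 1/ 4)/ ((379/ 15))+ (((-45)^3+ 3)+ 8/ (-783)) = -1848679903651/ 20179476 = -91611.89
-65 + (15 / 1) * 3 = -20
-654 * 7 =-4578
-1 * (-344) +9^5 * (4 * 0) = 344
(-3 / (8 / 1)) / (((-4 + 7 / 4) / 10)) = 5 / 3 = 1.67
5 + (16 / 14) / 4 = 37 / 7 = 5.29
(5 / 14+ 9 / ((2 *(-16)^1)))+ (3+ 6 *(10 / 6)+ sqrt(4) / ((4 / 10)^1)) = 4049 / 224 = 18.08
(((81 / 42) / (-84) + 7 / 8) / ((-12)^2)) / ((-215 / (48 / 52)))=-167 / 6573840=-0.00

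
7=7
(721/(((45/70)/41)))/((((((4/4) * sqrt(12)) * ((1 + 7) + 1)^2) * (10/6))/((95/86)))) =3931613 * sqrt(3)/62694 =108.62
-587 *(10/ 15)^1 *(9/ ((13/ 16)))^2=-8114688/ 169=-48015.91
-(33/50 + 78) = -3933/50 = -78.66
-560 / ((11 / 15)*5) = -1680 / 11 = -152.73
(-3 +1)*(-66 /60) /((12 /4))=11 /15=0.73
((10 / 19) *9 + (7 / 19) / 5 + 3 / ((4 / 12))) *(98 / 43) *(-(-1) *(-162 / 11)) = -20829312 / 44935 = -463.54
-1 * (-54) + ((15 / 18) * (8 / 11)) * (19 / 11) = 19982 / 363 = 55.05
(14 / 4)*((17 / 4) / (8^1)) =119 / 64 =1.86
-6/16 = -3/8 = -0.38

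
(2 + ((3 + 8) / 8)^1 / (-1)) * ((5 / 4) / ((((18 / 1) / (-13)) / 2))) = -325 / 288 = -1.13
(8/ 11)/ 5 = 8/ 55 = 0.15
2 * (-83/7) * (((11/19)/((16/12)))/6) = -913/532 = -1.72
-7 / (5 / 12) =-84 / 5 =-16.80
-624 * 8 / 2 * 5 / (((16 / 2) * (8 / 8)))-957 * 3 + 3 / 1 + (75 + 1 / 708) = -3081923 / 708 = -4353.00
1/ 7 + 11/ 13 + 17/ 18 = 3167/ 1638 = 1.93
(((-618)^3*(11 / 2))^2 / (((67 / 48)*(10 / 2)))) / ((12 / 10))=13481748355139399808 / 67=201220124703573131.46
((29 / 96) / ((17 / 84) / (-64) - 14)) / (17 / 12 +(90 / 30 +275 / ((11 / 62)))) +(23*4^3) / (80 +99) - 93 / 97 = 177123317407397 / 24381410967959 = 7.26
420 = 420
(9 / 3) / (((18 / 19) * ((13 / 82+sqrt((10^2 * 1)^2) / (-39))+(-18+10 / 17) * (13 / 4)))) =-9061 / 168803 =-0.05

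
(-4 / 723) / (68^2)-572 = -478070737 / 835788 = -572.00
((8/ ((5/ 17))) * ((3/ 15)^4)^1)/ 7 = 136/ 21875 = 0.01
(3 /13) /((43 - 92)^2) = 3 /31213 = 0.00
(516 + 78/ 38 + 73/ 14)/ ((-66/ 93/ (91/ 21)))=-56093167/ 17556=-3195.10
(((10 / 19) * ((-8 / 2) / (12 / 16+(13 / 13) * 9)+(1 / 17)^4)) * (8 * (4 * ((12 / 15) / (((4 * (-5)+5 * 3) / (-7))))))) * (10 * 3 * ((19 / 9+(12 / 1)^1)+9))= -76628615168 / 14282091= -5365.36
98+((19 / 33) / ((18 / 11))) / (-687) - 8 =3338801 / 37098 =90.00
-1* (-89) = 89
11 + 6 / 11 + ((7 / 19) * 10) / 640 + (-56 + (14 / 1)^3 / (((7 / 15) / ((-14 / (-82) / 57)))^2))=-18940942233 / 427216064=-44.34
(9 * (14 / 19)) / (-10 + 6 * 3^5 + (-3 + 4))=2 / 437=0.00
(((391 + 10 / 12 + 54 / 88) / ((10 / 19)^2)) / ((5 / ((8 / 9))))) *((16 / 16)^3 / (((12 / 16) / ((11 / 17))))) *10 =74803532 / 34425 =2172.94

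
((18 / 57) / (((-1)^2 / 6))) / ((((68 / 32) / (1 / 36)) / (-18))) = -144 / 323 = -0.45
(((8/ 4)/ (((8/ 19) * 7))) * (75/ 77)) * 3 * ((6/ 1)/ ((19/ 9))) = 6075/ 1078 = 5.64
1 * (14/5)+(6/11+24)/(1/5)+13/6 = 42139/330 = 127.69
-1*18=-18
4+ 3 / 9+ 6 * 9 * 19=3091 / 3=1030.33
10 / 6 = 5 / 3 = 1.67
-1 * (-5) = 5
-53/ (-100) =53/ 100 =0.53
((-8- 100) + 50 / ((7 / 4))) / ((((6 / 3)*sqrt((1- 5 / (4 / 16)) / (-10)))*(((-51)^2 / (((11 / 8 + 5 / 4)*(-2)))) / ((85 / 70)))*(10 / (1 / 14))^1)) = 139*sqrt(190) / 3798480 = 0.00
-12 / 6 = -2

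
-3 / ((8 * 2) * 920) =-0.00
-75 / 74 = -1.01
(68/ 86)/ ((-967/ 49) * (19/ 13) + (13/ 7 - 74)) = -637/ 81356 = -0.01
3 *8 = 24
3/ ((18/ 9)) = 3/ 2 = 1.50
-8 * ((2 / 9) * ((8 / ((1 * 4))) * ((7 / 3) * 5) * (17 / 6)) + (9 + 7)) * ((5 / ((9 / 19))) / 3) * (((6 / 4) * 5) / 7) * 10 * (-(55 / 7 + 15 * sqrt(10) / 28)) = 59042500 * sqrt(10) / 11907 + 2597870000 / 35721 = 88407.28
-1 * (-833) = 833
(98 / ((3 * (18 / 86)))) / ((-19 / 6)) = -8428 / 171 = -49.29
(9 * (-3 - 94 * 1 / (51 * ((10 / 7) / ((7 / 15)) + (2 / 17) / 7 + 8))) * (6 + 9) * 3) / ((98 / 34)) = -33529185 / 75362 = -444.91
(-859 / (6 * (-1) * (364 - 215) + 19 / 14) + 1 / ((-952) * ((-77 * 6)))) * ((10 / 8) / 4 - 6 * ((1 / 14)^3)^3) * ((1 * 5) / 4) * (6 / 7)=85377513139466779985 / 264980429784823717888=0.32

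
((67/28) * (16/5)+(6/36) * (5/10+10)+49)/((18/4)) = 8177/630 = 12.98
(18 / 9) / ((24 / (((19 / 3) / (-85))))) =-0.01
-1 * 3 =-3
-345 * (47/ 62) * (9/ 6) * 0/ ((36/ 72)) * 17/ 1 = 0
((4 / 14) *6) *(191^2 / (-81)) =-145924 / 189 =-772.08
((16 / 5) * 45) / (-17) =-144 / 17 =-8.47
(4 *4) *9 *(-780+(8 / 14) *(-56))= -116928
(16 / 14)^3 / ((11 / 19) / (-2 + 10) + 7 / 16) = 2.93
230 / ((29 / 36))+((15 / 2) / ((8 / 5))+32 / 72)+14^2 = 2032247 / 4176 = 486.65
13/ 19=0.68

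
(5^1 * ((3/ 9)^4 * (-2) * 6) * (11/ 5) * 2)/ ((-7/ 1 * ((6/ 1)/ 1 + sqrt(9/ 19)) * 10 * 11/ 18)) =304/ 23625 - 8 * sqrt(19)/ 23625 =0.01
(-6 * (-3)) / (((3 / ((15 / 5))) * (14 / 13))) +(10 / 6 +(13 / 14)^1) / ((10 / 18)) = 1497 / 70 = 21.39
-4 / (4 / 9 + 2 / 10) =-180 / 29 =-6.21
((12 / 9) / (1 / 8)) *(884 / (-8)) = -3536 / 3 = -1178.67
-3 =-3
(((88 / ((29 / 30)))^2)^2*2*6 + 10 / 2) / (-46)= -17916250.78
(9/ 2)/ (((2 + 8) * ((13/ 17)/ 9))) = 1377/ 260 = 5.30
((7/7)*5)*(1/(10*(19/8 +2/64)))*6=96/77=1.25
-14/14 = -1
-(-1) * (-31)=-31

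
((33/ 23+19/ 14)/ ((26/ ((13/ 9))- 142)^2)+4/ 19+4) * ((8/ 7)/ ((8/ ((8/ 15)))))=12777511/ 39828180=0.32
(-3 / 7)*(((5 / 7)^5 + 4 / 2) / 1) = -110217 / 117649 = -0.94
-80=-80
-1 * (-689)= 689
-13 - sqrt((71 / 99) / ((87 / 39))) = -13 - sqrt(294437) / 957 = -13.57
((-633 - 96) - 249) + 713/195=-189997/195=-974.34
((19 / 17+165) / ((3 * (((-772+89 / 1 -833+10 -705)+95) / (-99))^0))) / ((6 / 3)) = 1412 / 51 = 27.69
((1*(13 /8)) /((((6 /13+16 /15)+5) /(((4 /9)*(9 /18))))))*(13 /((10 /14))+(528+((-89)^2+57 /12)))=28635191 /61104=468.63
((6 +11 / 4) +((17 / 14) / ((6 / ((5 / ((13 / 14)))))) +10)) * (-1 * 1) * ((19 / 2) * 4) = -58805 / 78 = -753.91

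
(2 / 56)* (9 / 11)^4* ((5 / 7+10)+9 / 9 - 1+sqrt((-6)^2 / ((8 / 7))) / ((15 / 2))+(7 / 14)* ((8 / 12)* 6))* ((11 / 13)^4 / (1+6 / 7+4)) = 6561* sqrt(14) / 23420020+583929 / 32788028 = 0.02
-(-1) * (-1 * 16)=-16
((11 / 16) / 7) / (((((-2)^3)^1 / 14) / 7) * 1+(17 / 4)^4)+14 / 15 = 69454 / 74391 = 0.93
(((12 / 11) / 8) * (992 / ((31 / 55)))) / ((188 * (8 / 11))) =165 / 94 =1.76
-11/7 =-1.57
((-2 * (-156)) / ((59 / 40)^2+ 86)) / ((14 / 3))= 0.76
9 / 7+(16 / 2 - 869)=-6018 / 7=-859.71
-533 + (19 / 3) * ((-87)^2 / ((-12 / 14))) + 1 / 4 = -225837 / 4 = -56459.25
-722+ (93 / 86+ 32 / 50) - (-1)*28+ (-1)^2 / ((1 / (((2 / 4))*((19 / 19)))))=-743662 / 1075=-691.78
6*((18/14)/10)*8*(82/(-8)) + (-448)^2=200640.74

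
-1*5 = -5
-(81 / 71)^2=-6561 / 5041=-1.30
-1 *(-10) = 10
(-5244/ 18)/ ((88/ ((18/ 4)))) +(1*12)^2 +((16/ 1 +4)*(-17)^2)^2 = 2939950561/ 88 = 33408529.10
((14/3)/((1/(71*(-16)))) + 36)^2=249513616/9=27723735.11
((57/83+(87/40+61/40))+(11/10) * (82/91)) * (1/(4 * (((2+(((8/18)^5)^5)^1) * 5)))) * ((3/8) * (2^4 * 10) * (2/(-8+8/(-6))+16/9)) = 19148925918191362287379880037147/1518239381480786608328400865240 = 12.61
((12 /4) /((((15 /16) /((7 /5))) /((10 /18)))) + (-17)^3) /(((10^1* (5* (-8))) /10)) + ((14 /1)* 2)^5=30978883373 /1800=17210490.76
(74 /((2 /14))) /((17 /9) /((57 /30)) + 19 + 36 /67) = 5934726 /235229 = 25.23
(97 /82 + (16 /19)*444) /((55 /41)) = 584371 /2090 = 279.60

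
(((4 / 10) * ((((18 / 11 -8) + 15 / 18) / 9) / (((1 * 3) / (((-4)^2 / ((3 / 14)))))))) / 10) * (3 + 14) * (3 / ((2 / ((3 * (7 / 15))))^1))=-486472 / 22275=-21.84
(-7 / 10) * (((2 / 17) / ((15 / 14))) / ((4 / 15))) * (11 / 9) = -539 / 1530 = -0.35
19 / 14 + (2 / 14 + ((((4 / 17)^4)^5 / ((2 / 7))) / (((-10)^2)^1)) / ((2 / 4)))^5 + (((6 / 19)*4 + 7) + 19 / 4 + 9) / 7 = 62272399268496931078752000576971472844599814436598028636559979461987282952410083623484215537868961652564404132187876883493135291399382351 / 13832350133133046192547053615841472692066901179575741334613660223637148740009489518773504487923940412153729522024583617709210286445312500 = 4.50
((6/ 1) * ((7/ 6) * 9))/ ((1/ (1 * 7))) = 441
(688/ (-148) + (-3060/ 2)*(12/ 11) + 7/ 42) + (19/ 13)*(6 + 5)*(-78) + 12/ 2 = -7134481/ 2442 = -2921.57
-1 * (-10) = 10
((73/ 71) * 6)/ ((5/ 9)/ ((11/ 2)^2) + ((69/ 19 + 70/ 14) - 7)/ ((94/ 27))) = 851889852/ 67252123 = 12.67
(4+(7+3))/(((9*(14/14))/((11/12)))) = 77/54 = 1.43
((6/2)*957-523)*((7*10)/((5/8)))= 262976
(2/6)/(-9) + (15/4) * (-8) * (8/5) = -1297/27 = -48.04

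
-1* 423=-423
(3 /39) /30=1 /390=0.00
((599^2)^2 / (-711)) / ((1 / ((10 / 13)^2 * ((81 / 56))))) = -28966085460225 / 186914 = -154970122.41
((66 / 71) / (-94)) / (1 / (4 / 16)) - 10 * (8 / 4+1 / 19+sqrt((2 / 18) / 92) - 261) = 656720973 / 253612 - 5 * sqrt(23) / 69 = 2589.12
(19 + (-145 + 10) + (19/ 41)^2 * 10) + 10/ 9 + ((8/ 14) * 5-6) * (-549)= 170788414/ 105903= 1612.69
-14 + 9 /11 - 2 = -167 /11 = -15.18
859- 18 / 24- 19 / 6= 10261 / 12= 855.08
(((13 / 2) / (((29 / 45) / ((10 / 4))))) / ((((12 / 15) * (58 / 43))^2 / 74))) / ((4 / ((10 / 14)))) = 286.16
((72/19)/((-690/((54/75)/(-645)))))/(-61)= -72/716406875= -0.00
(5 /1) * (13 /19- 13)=-1170 /19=-61.58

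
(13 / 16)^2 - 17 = -4183 / 256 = -16.34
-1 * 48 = -48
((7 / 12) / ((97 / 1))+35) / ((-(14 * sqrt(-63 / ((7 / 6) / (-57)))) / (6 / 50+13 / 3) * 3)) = -0.07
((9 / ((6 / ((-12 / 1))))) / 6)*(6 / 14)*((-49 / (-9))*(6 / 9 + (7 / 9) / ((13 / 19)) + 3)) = -3934 / 117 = -33.62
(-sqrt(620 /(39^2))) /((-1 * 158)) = sqrt(155) /3081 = 0.00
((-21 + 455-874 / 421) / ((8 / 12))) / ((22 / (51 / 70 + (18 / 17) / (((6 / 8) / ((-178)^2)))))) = 725950562706 / 551089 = 1317301.86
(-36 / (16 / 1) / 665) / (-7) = 9 / 18620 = 0.00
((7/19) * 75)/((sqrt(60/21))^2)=735/76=9.67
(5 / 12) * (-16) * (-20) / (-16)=-25 / 3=-8.33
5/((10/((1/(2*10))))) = 0.02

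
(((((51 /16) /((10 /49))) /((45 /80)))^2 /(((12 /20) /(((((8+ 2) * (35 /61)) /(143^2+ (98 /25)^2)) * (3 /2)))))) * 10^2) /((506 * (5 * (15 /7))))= 106251753125 /10659146624478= 0.01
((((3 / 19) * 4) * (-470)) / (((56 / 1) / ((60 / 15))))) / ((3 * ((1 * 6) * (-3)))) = 470 / 1197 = 0.39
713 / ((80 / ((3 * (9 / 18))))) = 2139 / 160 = 13.37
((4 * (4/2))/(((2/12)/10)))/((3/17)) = 2720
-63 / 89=-0.71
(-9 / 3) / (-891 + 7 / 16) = 48 / 14249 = 0.00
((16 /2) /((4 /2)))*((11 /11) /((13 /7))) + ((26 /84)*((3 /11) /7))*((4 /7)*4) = 106996 /49049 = 2.18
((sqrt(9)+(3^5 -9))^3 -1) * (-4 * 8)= -425985664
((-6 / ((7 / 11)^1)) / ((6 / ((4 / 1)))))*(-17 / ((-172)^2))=187 / 51772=0.00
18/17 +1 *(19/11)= 521/187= 2.79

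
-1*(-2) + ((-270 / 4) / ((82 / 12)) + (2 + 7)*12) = 100.12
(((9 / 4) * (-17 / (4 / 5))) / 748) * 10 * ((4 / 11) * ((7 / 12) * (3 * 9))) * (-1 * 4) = 14175 / 968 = 14.64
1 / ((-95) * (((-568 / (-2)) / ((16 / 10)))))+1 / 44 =33637 / 1483900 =0.02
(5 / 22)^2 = 25 / 484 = 0.05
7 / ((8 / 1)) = 7 / 8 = 0.88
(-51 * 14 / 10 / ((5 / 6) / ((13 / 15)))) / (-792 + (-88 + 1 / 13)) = 40222 / 476625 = 0.08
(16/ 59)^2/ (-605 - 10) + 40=85632344/ 2140815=40.00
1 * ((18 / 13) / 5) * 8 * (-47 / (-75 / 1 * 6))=376 / 1625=0.23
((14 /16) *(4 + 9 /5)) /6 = 203 /240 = 0.85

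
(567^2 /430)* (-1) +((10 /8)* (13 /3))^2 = -22238833 /30960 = -718.31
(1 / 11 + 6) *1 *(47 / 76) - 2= 1477 / 836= 1.77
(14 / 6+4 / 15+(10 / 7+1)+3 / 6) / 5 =387 / 350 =1.11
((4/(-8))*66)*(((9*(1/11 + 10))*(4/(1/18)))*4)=-863136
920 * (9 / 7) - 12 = 8196 / 7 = 1170.86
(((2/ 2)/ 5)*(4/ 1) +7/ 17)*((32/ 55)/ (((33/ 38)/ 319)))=3632192/ 14025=258.98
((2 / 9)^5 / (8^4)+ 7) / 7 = 52907905 / 52907904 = 1.00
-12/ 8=-3/ 2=-1.50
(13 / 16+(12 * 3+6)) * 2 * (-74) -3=-25357 / 4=-6339.25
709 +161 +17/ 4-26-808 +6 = 185/ 4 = 46.25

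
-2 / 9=-0.22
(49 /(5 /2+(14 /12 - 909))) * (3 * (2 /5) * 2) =-63 /485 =-0.13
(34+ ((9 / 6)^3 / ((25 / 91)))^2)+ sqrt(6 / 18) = sqrt(3) / 3+ 7396849 / 40000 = 185.50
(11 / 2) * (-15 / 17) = -165 / 34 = -4.85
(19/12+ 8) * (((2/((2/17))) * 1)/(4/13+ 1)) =1495/12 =124.58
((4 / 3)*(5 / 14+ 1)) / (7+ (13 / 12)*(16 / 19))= 722 / 3157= 0.23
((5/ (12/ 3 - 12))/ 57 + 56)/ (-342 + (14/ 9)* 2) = -76593/ 463600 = -0.17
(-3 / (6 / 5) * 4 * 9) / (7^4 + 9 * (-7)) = -45 / 1169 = -0.04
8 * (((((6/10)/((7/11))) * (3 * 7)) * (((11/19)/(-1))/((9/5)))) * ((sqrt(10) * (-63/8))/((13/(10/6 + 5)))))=50820 * sqrt(10)/247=650.64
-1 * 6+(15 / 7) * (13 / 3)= 23 / 7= 3.29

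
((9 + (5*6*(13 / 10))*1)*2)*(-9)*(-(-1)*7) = -6048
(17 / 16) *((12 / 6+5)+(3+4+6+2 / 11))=1887 / 88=21.44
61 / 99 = 0.62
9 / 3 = 3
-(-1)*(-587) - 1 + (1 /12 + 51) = -6443 /12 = -536.92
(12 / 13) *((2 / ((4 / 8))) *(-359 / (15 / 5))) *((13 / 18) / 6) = -1436 / 27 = -53.19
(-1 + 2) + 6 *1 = 7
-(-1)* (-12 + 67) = 55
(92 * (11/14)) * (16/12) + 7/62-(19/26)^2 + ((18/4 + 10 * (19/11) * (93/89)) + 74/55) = 258186814231/2154172020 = 119.85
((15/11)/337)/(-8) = -15/29656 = -0.00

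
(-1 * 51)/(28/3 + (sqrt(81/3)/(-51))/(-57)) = -446945436/81793933 + 49419 * sqrt(3)/81793933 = -5.46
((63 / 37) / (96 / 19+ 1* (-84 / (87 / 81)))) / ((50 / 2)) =-11571 / 12428300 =-0.00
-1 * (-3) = 3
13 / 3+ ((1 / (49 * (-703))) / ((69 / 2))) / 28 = 48065047 / 11091934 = 4.33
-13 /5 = -2.60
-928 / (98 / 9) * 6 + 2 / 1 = -24958 / 49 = -509.35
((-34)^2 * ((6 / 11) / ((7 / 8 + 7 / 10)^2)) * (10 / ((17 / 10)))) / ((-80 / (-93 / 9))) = 8432000 / 43659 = 193.13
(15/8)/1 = 15/8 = 1.88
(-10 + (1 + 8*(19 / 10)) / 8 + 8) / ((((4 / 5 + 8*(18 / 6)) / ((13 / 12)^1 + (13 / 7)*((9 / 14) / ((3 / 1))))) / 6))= 0.01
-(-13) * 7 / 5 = 91 / 5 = 18.20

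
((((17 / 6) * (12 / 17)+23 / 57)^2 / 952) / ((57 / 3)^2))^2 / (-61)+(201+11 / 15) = 201.73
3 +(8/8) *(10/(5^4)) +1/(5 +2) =2764/875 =3.16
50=50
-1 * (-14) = 14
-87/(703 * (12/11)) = -319/2812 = -0.11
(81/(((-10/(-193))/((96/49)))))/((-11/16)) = -12006144/2695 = -4454.97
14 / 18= 7 / 9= 0.78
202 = 202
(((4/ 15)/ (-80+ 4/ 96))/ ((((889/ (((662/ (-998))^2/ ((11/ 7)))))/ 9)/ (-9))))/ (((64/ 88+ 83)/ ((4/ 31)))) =378642816/ 2887685290228105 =0.00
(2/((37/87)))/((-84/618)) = -8961/259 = -34.60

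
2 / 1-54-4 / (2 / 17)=-86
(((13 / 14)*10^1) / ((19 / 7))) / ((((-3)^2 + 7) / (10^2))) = 1625 / 76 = 21.38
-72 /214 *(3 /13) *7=-756 /1391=-0.54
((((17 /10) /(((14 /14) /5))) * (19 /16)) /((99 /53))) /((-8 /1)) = -17119 /25344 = -0.68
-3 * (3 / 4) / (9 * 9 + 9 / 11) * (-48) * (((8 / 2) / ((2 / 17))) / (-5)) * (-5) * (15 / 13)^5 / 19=34080750 / 7054567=4.83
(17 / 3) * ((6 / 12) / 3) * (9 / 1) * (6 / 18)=17 / 6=2.83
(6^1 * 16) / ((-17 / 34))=-192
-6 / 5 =-1.20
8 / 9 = 0.89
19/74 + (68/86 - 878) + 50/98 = -136653137/155918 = -876.44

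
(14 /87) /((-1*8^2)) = -7 /2784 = -0.00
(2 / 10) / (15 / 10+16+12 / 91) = 182 / 16045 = 0.01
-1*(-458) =458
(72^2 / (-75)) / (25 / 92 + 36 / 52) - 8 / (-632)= -163239527 / 2277175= -71.69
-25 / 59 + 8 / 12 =43 / 177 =0.24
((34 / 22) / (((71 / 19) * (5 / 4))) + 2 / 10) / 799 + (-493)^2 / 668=758337354419 / 2084223460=363.85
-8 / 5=-1.60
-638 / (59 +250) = -638 / 309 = -2.06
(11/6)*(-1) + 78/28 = 20/21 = 0.95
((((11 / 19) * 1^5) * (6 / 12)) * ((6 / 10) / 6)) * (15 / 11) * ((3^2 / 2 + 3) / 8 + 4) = 237 / 1216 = 0.19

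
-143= -143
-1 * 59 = -59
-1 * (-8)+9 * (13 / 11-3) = -92 / 11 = -8.36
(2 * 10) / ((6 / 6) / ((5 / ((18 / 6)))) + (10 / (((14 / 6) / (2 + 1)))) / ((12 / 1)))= 1400 / 117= 11.97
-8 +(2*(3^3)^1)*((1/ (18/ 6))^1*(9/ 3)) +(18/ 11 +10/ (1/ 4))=964/ 11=87.64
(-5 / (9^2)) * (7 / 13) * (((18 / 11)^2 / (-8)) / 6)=35 / 18876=0.00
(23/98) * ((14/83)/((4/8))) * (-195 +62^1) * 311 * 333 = -90514062/83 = -1090530.87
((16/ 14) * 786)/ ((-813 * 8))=-262/ 1897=-0.14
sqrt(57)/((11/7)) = 7 * sqrt(57)/11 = 4.80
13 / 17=0.76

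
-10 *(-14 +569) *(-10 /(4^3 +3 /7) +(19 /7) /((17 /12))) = -524463900 /53669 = -9772.19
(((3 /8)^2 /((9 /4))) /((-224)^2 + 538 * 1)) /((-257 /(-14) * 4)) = 0.00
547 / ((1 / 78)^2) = 3327948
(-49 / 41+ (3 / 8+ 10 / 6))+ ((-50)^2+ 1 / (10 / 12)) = 12310069 / 4920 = 2502.05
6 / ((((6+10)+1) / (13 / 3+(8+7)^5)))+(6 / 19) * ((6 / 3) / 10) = 432846322 / 1615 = 268016.30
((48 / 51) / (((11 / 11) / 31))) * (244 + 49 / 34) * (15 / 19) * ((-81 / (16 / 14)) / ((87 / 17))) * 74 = -54271624050 / 9367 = -5793917.37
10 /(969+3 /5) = 25 /2424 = 0.01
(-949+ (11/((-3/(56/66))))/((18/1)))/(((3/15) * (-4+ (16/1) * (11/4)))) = -76883/648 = -118.65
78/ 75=26/ 25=1.04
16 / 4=4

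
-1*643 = -643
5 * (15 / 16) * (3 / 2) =225 / 32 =7.03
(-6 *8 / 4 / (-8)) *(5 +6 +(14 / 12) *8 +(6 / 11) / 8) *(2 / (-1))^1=-2693 / 44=-61.20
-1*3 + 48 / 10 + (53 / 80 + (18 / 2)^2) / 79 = 17909 / 6320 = 2.83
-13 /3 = -4.33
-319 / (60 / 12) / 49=-319 / 245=-1.30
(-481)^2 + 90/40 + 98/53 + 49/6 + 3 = 147155305/636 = 231376.27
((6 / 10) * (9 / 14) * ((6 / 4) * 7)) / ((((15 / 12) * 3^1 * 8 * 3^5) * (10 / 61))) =61 / 18000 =0.00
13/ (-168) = -13/ 168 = -0.08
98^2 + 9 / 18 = 19209 / 2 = 9604.50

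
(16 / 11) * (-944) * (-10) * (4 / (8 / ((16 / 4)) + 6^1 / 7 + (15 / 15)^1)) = 4229120 / 297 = 14239.46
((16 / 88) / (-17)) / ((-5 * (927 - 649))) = 1 / 129965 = 0.00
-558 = -558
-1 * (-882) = 882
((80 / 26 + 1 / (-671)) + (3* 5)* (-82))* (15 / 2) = -160536945 / 17446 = -9201.93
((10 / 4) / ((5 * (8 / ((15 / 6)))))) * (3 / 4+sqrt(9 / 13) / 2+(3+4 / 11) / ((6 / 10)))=15 * sqrt(13) / 832+4195 / 4224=1.06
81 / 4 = 20.25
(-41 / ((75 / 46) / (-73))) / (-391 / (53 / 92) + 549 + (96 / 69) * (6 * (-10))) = -167829482 / 19491375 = -8.61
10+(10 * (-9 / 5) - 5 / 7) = -61 / 7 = -8.71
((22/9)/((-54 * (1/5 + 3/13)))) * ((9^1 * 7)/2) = -715/216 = -3.31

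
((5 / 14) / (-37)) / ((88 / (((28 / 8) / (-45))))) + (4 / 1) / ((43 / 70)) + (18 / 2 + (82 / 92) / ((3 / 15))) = 2314841165 / 115926624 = 19.97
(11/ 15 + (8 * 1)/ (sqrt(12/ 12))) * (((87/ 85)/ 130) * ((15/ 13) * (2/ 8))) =11397/ 574600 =0.02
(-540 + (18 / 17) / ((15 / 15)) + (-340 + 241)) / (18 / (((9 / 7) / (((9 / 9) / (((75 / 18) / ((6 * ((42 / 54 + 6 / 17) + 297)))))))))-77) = -90375 / 840553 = -0.11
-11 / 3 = -3.67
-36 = -36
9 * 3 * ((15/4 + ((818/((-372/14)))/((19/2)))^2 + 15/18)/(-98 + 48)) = -8.15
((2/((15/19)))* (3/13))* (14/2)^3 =13034/65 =200.52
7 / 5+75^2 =28132 / 5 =5626.40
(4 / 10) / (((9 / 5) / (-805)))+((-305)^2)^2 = 77882854015 / 9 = 8653650446.11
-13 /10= -1.30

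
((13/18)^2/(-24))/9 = -169/69984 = -0.00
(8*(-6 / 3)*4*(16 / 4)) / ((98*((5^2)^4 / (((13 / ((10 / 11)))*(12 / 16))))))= -6864 / 95703125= -0.00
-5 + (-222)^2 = 49279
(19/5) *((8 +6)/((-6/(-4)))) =35.47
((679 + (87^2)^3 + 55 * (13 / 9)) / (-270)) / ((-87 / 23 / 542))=24325129040548331 / 105705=230122785493.10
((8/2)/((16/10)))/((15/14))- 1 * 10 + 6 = -5/3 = -1.67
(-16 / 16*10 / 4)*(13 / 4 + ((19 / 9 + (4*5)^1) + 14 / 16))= -9445 / 144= -65.59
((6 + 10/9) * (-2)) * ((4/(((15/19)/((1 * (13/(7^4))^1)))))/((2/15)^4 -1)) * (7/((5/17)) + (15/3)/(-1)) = 68582400/9347093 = 7.34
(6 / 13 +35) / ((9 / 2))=922 / 117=7.88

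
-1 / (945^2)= -1 / 893025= -0.00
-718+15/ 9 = -2149/ 3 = -716.33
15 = 15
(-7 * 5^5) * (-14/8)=153125/4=38281.25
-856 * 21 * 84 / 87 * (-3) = 1509984 / 29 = 52068.41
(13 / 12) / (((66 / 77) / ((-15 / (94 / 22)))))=-5005 / 1128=-4.44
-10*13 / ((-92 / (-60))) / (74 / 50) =-57.29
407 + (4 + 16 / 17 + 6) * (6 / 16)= 27955 / 68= 411.10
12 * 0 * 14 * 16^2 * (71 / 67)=0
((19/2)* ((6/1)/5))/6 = 1.90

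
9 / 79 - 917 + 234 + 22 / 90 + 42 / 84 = -4850027 / 7110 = -682.14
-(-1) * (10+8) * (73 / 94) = 657 / 47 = 13.98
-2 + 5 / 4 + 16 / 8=5 / 4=1.25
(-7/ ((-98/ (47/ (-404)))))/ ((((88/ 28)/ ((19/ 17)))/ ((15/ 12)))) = -0.00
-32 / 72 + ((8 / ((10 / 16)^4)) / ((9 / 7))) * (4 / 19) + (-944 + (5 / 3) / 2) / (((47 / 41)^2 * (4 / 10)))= -1686776404031 / 944347500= -1786.18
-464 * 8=-3712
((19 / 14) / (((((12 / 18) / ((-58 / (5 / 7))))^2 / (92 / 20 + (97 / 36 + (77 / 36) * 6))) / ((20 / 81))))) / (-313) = -405243419 / 1267650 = -319.68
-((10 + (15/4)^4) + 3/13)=-692173/3328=-207.98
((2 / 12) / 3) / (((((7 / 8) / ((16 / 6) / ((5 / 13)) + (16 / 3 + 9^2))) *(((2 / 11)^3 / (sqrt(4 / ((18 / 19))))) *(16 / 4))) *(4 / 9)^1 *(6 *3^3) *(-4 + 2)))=-1862069 *sqrt(38) / 3265920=-3.51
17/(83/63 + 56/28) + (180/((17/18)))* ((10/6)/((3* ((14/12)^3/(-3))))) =-237532599/1218679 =-194.91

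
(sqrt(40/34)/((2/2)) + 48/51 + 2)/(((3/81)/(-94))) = -126900/17 - 5076 * sqrt(85)/17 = -10217.55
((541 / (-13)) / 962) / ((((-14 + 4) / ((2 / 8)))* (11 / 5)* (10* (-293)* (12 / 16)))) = -0.00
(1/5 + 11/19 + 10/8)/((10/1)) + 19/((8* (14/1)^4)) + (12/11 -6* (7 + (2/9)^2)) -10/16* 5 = -1913202015383/43356297600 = -44.13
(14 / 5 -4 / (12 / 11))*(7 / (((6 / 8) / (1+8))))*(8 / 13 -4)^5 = 4617654272 / 142805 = 32335.38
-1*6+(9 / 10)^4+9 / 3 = -23439 / 10000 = -2.34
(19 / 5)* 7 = 133 / 5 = 26.60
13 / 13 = 1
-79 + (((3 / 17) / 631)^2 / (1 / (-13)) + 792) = 82043861060 / 115068529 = 713.00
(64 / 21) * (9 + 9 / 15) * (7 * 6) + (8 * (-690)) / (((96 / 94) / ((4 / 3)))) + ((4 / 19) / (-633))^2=-4323454077244 / 723243645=-5977.87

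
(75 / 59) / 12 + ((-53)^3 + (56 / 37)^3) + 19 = -1779421896963 / 11954108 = -148854.43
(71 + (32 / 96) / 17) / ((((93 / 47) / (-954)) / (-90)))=1624032360 / 527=3081655.33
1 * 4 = 4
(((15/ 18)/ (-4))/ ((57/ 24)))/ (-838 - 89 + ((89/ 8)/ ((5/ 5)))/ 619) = 4952/ 52330731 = 0.00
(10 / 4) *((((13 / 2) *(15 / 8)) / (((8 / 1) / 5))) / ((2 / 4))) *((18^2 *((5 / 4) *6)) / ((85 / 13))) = 14154.53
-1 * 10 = -10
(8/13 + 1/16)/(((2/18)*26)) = 1269/5408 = 0.23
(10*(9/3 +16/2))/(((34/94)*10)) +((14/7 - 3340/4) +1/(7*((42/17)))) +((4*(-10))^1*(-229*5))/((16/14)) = 196283803/4998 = 39272.47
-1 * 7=-7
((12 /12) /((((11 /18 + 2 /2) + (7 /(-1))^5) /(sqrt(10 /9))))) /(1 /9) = -54 * sqrt(10) /302497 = -0.00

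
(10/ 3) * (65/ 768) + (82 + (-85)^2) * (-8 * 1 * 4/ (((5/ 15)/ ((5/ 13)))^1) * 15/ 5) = -12121431935/ 14976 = -809390.49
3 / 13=0.23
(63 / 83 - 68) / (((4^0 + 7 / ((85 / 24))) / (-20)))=9487700 / 20999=451.82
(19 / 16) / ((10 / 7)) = 133 / 160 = 0.83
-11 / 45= -0.24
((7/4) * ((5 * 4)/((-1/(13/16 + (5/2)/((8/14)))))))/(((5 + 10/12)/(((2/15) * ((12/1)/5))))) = -249/25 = -9.96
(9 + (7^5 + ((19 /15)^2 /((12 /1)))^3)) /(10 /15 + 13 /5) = 330989375045881 /64297800000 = 5147.76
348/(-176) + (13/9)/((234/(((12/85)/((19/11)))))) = -3792667/1918620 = -1.98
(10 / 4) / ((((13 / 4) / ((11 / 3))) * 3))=110 / 117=0.94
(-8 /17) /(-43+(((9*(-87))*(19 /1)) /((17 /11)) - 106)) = 0.00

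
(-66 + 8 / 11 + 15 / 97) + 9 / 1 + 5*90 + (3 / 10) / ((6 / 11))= 8417177 / 21340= 394.43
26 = 26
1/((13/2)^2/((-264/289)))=-0.02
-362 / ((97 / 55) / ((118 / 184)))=-587345 / 4462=-131.63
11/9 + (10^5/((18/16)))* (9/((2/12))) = 43200011/9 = 4800001.22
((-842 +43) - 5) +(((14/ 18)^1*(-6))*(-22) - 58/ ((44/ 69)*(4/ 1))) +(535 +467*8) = 936389/ 264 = 3546.93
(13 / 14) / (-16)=-13 / 224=-0.06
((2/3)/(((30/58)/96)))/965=1856/14475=0.13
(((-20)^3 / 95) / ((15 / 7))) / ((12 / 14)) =-7840 / 171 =-45.85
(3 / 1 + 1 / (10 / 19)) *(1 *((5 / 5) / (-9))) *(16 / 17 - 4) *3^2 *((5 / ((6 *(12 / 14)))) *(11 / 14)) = 11.45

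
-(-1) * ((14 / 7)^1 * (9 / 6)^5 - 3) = 195 / 16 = 12.19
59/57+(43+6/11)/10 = 33793/6270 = 5.39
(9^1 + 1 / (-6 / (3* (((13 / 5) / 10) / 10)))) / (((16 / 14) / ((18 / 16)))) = 566181 / 64000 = 8.85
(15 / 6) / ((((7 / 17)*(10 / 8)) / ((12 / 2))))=29.14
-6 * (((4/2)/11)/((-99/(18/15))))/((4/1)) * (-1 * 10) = -4/121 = -0.03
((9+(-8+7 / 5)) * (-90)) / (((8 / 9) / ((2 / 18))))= -27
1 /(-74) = -1 /74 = -0.01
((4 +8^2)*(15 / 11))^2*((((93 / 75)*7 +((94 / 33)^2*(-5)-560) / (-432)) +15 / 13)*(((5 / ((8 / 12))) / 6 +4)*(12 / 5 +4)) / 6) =13886748428336 / 25694955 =540446.50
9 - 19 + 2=-8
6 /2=3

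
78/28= 39/14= 2.79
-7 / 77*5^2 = -25 / 11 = -2.27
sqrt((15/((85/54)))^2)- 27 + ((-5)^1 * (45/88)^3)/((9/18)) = -108944217/5792512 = -18.81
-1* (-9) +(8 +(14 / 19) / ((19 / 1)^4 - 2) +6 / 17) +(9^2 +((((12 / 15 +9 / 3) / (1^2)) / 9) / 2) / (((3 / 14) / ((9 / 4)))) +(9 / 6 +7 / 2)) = 38089248403 / 360797460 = 105.57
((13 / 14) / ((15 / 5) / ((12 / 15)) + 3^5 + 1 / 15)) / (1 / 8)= 3120 / 103663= 0.03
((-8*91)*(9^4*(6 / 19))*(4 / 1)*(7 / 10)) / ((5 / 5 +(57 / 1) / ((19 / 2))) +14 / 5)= -8188128 / 19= -430954.11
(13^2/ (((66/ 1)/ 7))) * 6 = 1183/ 11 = 107.55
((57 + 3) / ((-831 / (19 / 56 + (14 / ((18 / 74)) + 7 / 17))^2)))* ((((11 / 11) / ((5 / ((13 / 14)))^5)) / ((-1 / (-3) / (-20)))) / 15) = 92664033636135013 / 427207528807920000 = 0.22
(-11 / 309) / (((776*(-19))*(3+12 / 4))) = 11 / 27335376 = 0.00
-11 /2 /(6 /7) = -77 /12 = -6.42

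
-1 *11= -11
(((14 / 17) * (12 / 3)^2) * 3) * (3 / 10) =1008 / 85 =11.86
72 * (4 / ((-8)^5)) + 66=67575 / 1024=65.99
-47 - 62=-109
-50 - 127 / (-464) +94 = 20543 / 464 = 44.27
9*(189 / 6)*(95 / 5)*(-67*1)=-721791 / 2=-360895.50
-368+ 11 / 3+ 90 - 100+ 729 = 1064 / 3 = 354.67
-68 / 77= -0.88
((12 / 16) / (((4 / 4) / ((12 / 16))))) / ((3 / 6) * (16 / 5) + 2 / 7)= 105 / 352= 0.30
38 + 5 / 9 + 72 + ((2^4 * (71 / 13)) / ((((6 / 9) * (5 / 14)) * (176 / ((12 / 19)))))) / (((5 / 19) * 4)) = 3597382 / 32175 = 111.81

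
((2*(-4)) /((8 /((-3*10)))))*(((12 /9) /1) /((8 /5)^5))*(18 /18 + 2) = 46875 /4096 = 11.44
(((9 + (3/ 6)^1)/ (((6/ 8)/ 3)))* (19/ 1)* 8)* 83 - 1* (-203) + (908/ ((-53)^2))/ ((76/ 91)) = 25597339338/ 53371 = 479611.39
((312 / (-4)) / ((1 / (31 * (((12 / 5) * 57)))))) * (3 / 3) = -1653912 / 5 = -330782.40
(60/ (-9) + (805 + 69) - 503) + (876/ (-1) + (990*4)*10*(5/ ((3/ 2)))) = 394465/ 3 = 131488.33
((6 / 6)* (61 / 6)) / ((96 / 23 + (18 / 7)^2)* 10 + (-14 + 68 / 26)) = 893711 / 8480904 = 0.11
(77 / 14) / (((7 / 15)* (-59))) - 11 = -9251 / 826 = -11.20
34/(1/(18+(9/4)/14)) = 617.46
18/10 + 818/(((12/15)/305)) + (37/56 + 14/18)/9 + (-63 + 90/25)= 7071738757/22680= 311805.06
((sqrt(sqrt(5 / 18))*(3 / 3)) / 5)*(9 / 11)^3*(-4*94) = -45684*2^(3 / 4)*sqrt(3)*5^(1 / 4) / 6655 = -29.90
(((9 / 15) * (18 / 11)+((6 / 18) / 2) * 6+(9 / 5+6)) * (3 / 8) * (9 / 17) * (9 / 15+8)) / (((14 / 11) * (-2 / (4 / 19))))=-312309 / 226100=-1.38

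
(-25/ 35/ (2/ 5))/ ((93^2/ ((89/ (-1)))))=2225/ 121086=0.02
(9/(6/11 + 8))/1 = 99/94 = 1.05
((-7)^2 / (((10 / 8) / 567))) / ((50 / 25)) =55566 / 5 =11113.20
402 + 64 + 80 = 546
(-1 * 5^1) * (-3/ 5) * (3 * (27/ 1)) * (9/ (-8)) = -2187/ 8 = -273.38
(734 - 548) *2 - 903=-531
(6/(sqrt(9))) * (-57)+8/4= -112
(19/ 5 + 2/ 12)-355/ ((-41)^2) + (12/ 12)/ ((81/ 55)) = 6038053/ 1361610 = 4.43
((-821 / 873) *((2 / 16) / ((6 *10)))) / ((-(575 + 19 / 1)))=821 / 248909760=0.00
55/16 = 3.44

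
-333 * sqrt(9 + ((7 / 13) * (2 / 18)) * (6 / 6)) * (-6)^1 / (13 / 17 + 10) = 7548 * sqrt(3445) / 793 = 558.67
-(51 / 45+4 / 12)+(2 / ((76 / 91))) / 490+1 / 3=-1801 / 1596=-1.13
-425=-425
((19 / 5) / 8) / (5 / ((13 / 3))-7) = -13 / 160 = -0.08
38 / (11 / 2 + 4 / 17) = 1292 / 195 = 6.63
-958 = -958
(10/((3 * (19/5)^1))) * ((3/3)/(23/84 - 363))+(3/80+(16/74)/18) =726287609/15422189040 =0.05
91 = 91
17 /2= 8.50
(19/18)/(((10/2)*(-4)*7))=-19/2520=-0.01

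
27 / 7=3.86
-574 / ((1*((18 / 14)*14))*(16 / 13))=-3731 / 144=-25.91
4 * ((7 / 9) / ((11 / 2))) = 56 / 99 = 0.57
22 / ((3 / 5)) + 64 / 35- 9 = 29.50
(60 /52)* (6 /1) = 90 /13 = 6.92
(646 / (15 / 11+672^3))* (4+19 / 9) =390830 / 30042980487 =0.00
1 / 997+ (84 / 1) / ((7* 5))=11969 / 4985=2.40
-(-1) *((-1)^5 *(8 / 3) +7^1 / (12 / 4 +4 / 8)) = -2 / 3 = -0.67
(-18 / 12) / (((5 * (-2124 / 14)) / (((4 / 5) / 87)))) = 7 / 384975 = 0.00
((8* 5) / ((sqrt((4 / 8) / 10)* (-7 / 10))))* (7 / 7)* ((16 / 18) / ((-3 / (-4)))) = -25600* sqrt(5) / 189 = -302.87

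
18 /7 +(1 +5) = 8.57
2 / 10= 1 / 5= 0.20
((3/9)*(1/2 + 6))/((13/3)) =1/2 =0.50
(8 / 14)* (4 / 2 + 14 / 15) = 176 / 105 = 1.68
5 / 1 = 5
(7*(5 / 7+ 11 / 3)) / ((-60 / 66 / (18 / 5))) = -3036 / 25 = -121.44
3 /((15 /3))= 3 /5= 0.60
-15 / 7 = -2.14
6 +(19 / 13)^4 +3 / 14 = 4309301 / 399854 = 10.78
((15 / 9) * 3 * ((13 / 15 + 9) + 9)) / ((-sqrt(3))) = -283 * sqrt(3) / 9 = -54.46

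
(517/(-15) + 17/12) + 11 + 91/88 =-9247/440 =-21.02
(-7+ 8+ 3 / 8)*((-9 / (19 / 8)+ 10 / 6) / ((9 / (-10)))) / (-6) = -6655 / 12312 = -0.54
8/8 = 1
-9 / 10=-0.90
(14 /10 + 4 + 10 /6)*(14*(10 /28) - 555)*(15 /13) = -4484.62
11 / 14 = 0.79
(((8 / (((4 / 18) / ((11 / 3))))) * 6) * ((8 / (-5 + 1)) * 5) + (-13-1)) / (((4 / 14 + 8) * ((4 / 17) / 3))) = -1416219 / 116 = -12208.78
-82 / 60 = -41 / 30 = -1.37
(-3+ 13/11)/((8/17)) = -85/22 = -3.86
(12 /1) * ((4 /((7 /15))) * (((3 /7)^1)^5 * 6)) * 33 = 34642080 /117649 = 294.45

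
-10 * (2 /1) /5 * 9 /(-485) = 36 /485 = 0.07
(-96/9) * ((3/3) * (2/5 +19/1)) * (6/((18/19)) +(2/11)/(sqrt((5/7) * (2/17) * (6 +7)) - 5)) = -366914528/281655 +6208 * sqrt(15470)/469425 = -1301.06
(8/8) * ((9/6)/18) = 1/12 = 0.08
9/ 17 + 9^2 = 1386/ 17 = 81.53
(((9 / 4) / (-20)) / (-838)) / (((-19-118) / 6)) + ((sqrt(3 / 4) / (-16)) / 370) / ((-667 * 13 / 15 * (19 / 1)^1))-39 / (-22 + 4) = 3 * sqrt(3) / 390125632 + 29849479 / 13776720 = 2.17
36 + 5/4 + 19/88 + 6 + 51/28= 27897/616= 45.29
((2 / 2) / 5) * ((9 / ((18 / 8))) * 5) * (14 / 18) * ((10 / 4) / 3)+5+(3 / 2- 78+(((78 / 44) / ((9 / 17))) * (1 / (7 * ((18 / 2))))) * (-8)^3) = -133223 / 1386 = -96.12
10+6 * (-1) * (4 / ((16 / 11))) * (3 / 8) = 61 / 16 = 3.81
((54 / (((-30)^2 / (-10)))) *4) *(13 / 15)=-52 / 25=-2.08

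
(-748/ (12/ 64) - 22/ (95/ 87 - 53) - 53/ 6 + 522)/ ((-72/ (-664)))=-977104303/ 30483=-32054.07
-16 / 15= -1.07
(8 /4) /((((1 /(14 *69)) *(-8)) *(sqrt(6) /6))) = -483 *sqrt(6) /2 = -591.55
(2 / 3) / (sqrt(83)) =2 * sqrt(83) / 249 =0.07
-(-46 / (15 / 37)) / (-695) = -0.16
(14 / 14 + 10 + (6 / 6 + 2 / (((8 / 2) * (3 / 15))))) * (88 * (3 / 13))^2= 1010592 / 169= 5979.83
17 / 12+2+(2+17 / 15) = 131 / 20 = 6.55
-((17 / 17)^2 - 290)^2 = -83521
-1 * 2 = -2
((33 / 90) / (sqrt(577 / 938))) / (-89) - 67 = -67 - 11 * sqrt(541226) / 1540590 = -67.01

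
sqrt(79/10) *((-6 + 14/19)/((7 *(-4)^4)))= -5 *sqrt(790)/17024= -0.01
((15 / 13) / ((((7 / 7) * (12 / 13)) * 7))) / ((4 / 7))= 5 / 16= 0.31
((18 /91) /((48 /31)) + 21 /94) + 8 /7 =51119 /34216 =1.49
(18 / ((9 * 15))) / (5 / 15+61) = 1 / 460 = 0.00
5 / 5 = 1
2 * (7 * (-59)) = -826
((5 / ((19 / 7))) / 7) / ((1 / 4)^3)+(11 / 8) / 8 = 20689 / 1216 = 17.01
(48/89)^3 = 110592/704969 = 0.16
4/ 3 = 1.33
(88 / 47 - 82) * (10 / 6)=-18830 / 141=-133.55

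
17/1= 17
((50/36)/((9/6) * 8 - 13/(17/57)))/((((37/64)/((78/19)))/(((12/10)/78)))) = -5440/1132533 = -0.00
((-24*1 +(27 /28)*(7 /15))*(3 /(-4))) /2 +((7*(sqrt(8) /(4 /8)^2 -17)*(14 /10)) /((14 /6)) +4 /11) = -109481 /1760 +168*sqrt(2) /5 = -14.69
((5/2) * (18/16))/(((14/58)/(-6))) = -3915/56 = -69.91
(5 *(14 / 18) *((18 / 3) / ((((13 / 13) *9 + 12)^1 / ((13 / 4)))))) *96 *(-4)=-4160 / 3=-1386.67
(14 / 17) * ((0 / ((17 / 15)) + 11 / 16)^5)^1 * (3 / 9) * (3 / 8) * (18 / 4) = 10146213 / 142606336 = 0.07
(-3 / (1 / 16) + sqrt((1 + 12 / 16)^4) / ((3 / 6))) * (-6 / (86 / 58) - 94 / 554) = 16823365 / 95288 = 176.55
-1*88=-88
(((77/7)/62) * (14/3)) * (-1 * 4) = -308/93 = -3.31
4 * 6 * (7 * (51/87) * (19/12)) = 155.93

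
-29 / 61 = -0.48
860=860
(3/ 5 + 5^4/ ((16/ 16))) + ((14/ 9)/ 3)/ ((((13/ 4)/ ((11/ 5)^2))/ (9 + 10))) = 5618384/ 8775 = 640.27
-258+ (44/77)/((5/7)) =-1286/5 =-257.20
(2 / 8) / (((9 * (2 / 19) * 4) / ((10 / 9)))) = 95 / 1296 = 0.07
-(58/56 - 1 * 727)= 20327/28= 725.96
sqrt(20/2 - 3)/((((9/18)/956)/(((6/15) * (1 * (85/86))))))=32504 * sqrt(7)/43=1999.94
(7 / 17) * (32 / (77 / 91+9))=1.34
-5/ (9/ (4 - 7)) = 5/ 3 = 1.67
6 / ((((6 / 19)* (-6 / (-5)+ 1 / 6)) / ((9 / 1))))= 5130 / 41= 125.12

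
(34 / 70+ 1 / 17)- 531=-315621 / 595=-530.46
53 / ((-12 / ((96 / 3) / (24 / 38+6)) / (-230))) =926440 / 189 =4901.80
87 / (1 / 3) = 261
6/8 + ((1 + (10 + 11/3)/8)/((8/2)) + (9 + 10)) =1961/96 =20.43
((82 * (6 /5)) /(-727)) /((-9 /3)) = 164 /3635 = 0.05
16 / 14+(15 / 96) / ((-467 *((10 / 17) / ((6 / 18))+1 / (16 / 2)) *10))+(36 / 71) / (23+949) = 14731384013 / 12884279688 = 1.14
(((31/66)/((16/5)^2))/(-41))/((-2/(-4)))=-775/346368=-0.00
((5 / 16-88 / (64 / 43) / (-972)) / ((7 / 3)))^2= 8427409 / 329204736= 0.03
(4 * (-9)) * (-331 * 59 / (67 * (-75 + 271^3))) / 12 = 58587 / 1333463212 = 0.00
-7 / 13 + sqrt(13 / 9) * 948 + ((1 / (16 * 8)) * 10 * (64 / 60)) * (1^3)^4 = -71 / 156 + 316 * sqrt(13) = 1138.90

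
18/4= 9/2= 4.50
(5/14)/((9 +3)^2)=5/2016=0.00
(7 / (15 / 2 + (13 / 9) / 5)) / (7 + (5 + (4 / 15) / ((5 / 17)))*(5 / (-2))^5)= -60480 / 38346803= -0.00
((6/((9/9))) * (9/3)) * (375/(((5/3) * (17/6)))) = 24300/17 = 1429.41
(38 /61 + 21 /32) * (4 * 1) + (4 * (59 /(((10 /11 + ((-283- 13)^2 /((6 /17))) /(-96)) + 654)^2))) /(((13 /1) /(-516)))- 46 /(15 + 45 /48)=2.23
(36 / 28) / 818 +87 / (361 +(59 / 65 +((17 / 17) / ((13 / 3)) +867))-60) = 8266119 / 108785411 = 0.08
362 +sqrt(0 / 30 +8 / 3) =2*sqrt(6) / 3 +362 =363.63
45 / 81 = 5 / 9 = 0.56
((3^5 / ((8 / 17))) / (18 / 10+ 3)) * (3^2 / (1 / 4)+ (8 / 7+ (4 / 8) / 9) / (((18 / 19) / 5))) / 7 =8159405 / 12544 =650.46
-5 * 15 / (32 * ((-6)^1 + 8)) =-75 / 64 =-1.17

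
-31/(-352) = 31/352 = 0.09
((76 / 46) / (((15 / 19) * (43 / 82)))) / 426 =0.01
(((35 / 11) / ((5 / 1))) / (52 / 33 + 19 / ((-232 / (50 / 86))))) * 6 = 2.50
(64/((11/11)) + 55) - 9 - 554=-444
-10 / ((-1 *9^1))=10 / 9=1.11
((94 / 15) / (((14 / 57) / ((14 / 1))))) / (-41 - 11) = -893 / 130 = -6.87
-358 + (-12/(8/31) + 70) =-669/2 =-334.50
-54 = -54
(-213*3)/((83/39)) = -300.25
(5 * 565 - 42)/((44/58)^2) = 19343/4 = 4835.75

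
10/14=5/7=0.71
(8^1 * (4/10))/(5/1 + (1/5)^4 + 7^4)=2000/1503751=0.00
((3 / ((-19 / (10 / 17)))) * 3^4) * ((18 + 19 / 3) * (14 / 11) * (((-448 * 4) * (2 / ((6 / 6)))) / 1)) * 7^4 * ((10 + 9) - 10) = 18044438719.37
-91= -91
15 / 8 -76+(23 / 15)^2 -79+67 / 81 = -2429137 / 16200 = -149.95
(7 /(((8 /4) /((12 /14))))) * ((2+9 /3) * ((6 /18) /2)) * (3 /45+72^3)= 933120.17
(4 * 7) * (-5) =-140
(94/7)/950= 0.01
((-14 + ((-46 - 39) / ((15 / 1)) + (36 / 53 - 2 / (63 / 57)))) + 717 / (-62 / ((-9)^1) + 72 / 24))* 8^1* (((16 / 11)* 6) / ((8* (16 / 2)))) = 1862584 / 33019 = 56.41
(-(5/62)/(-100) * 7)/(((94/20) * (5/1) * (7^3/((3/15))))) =1/7139300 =0.00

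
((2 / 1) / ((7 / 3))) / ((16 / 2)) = 3 / 28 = 0.11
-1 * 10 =-10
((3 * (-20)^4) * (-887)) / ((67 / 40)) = -17030400000 / 67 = -254185074.63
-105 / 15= -7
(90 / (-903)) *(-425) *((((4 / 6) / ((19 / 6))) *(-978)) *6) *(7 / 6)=-49878000 / 817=-61050.18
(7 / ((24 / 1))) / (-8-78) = -7 / 2064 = -0.00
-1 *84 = -84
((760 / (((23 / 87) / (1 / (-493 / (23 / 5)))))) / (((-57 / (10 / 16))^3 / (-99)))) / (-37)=1375 / 14532416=0.00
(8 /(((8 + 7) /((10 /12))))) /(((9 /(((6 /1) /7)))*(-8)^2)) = 1 /1512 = 0.00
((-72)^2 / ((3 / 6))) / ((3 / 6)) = 20736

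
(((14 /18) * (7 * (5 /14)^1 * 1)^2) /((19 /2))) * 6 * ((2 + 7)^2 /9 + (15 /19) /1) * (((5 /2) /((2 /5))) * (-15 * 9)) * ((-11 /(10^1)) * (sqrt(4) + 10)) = 120841875 /361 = 334742.04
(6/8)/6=1/8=0.12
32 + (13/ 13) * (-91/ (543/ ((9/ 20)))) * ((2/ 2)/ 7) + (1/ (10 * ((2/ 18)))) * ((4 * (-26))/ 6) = 59329/ 3620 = 16.39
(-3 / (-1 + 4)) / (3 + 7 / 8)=-8 / 31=-0.26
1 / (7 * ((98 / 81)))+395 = 271051 / 686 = 395.12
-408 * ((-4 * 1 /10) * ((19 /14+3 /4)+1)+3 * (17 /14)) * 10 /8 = -1224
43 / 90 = 0.48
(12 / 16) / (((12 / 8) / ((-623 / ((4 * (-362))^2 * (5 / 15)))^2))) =3493161 / 8792335327232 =0.00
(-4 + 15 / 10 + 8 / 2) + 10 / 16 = 17 / 8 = 2.12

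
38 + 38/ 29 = 1140/ 29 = 39.31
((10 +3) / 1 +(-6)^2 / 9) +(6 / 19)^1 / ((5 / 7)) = 1657 / 95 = 17.44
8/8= 1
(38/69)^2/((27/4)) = 5776/128547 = 0.04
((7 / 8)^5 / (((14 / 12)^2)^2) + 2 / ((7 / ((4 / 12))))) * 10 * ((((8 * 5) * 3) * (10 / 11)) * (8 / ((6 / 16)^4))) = 1024192000 / 6237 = 164212.28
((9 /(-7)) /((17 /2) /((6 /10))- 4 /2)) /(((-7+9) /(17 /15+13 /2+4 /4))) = -333 /730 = -0.46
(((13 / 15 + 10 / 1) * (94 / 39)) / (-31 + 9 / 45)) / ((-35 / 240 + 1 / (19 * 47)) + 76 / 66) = -109460368 / 129596103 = -0.84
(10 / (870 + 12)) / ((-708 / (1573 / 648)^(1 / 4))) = -5 * sqrt(11) * 26^(1 / 4) / 1873368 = -0.00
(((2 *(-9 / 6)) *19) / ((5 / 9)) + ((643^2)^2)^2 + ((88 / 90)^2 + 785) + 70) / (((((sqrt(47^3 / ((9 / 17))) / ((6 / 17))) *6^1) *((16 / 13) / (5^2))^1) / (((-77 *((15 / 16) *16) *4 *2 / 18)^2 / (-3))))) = -114019103584428723435792111249175 *sqrt(799) / 465394329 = -6925161803754413522426803.00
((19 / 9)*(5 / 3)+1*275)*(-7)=-52640 / 27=-1949.63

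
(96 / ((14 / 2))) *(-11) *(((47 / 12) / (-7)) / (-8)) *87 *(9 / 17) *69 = -33531.76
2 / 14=1 / 7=0.14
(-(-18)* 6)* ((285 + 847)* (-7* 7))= -5990544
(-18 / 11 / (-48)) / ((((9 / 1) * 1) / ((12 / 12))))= 1 / 264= 0.00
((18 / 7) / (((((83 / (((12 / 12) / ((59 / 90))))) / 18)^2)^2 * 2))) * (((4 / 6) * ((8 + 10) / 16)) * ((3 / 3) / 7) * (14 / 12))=7748409780000 / 4025487256076167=0.00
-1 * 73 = -73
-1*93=-93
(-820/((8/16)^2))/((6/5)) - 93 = -8479/3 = -2826.33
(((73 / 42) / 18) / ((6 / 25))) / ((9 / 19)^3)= 12517675 / 3306744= 3.79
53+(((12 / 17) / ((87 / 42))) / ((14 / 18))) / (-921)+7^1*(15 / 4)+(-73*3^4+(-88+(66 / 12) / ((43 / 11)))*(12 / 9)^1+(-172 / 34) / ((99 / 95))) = -15344838019889 / 2577204828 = -5954.06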